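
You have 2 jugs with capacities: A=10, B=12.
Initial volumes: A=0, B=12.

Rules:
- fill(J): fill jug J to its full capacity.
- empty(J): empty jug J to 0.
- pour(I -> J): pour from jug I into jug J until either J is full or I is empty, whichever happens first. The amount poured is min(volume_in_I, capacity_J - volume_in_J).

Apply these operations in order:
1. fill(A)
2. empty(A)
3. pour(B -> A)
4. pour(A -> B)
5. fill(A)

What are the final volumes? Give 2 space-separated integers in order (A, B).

Step 1: fill(A) -> (A=10 B=12)
Step 2: empty(A) -> (A=0 B=12)
Step 3: pour(B -> A) -> (A=10 B=2)
Step 4: pour(A -> B) -> (A=0 B=12)
Step 5: fill(A) -> (A=10 B=12)

Answer: 10 12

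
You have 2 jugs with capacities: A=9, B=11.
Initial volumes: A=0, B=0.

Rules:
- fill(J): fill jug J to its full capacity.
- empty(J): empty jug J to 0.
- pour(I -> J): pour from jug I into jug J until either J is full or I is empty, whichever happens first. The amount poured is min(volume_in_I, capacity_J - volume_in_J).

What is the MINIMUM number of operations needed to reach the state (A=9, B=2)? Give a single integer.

BFS from (A=0, B=0). One shortest path:
  1. fill(B) -> (A=0 B=11)
  2. pour(B -> A) -> (A=9 B=2)
Reached target in 2 moves.

Answer: 2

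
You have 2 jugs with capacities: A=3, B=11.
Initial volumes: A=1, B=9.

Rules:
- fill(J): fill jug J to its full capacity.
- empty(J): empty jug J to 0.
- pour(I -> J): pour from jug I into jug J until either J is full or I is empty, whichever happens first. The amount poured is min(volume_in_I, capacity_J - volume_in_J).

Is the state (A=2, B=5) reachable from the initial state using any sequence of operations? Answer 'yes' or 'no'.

Answer: no

Derivation:
BFS explored all 29 reachable states.
Reachable set includes: (0,0), (0,1), (0,2), (0,3), (0,4), (0,5), (0,6), (0,7), (0,8), (0,9), (0,10), (0,11) ...
Target (A=2, B=5) not in reachable set → no.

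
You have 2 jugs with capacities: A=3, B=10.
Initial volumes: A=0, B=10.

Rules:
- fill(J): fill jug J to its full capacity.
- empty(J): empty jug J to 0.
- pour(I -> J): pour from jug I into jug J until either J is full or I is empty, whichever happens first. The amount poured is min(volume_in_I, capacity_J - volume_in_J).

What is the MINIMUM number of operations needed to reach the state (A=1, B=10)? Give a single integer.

BFS from (A=0, B=10). One shortest path:
  1. pour(B -> A) -> (A=3 B=7)
  2. empty(A) -> (A=0 B=7)
  3. pour(B -> A) -> (A=3 B=4)
  4. empty(A) -> (A=0 B=4)
  5. pour(B -> A) -> (A=3 B=1)
  6. empty(A) -> (A=0 B=1)
  7. pour(B -> A) -> (A=1 B=0)
  8. fill(B) -> (A=1 B=10)
Reached target in 8 moves.

Answer: 8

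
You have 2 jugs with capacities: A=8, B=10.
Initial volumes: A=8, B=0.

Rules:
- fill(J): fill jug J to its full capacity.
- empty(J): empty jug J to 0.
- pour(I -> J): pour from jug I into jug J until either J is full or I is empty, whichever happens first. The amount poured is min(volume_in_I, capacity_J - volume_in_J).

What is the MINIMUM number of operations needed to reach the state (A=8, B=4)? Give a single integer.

Answer: 7

Derivation:
BFS from (A=8, B=0). One shortest path:
  1. empty(A) -> (A=0 B=0)
  2. fill(B) -> (A=0 B=10)
  3. pour(B -> A) -> (A=8 B=2)
  4. empty(A) -> (A=0 B=2)
  5. pour(B -> A) -> (A=2 B=0)
  6. fill(B) -> (A=2 B=10)
  7. pour(B -> A) -> (A=8 B=4)
Reached target in 7 moves.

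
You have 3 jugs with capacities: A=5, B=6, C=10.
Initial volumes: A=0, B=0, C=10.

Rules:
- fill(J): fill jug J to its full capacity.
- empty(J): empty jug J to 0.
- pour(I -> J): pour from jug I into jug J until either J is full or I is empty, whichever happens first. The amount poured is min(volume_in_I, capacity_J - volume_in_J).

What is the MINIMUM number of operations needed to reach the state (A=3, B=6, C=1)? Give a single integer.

BFS from (A=0, B=0, C=10). One shortest path:
  1. pour(C -> B) -> (A=0 B=6 C=4)
  2. pour(C -> A) -> (A=4 B=6 C=0)
  3. pour(B -> C) -> (A=4 B=0 C=6)
  4. pour(A -> B) -> (A=0 B=4 C=6)
  5. pour(C -> A) -> (A=5 B=4 C=1)
  6. pour(A -> B) -> (A=3 B=6 C=1)
Reached target in 6 moves.

Answer: 6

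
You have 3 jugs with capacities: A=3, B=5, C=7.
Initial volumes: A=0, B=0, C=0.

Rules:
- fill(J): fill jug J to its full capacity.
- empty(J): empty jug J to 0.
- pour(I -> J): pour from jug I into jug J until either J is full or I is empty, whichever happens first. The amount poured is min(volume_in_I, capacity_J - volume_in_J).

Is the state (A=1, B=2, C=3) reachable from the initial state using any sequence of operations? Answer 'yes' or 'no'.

BFS explored all 144 reachable states.
Reachable set includes: (0,0,0), (0,0,1), (0,0,2), (0,0,3), (0,0,4), (0,0,5), (0,0,6), (0,0,7), (0,1,0), (0,1,1), (0,1,2), (0,1,3) ...
Target (A=1, B=2, C=3) not in reachable set → no.

Answer: no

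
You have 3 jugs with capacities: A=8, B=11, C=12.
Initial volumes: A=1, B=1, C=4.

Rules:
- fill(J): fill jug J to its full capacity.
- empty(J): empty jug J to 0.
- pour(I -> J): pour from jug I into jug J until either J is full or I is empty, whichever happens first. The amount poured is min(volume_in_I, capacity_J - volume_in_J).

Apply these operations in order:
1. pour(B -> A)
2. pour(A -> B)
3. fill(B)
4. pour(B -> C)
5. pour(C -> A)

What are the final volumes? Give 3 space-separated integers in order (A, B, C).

Step 1: pour(B -> A) -> (A=2 B=0 C=4)
Step 2: pour(A -> B) -> (A=0 B=2 C=4)
Step 3: fill(B) -> (A=0 B=11 C=4)
Step 4: pour(B -> C) -> (A=0 B=3 C=12)
Step 5: pour(C -> A) -> (A=8 B=3 C=4)

Answer: 8 3 4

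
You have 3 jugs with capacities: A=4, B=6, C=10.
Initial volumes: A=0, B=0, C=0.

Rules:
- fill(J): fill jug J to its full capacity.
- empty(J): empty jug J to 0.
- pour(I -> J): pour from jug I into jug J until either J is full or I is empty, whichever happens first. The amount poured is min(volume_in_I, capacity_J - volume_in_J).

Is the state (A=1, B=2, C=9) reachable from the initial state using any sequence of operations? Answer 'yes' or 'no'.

BFS explored all 64 reachable states.
Reachable set includes: (0,0,0), (0,0,2), (0,0,4), (0,0,6), (0,0,8), (0,0,10), (0,2,0), (0,2,2), (0,2,4), (0,2,6), (0,2,8), (0,2,10) ...
Target (A=1, B=2, C=9) not in reachable set → no.

Answer: no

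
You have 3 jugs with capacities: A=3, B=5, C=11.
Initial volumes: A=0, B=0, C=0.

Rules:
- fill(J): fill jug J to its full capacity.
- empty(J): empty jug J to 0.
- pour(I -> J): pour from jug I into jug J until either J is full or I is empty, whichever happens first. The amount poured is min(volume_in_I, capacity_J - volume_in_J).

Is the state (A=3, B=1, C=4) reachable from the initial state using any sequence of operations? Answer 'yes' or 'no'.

BFS from (A=0, B=0, C=0):
  1. fill(A) -> (A=3 B=0 C=0)
  2. fill(B) -> (A=3 B=5 C=0)
  3. pour(B -> C) -> (A=3 B=0 C=5)
  4. pour(A -> B) -> (A=0 B=3 C=5)
  5. pour(C -> A) -> (A=3 B=3 C=2)
  6. pour(A -> B) -> (A=1 B=5 C=2)
  7. pour(B -> C) -> (A=1 B=0 C=7)
  8. pour(A -> B) -> (A=0 B=1 C=7)
  9. pour(C -> A) -> (A=3 B=1 C=4)
Target reached → yes.

Answer: yes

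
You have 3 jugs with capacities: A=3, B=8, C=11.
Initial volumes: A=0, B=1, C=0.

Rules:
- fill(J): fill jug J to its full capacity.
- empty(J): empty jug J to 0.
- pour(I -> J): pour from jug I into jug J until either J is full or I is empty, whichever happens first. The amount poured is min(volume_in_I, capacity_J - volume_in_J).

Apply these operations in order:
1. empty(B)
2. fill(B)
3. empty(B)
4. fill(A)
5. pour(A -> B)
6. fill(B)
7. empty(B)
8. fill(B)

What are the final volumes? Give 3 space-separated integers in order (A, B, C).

Answer: 0 8 0

Derivation:
Step 1: empty(B) -> (A=0 B=0 C=0)
Step 2: fill(B) -> (A=0 B=8 C=0)
Step 3: empty(B) -> (A=0 B=0 C=0)
Step 4: fill(A) -> (A=3 B=0 C=0)
Step 5: pour(A -> B) -> (A=0 B=3 C=0)
Step 6: fill(B) -> (A=0 B=8 C=0)
Step 7: empty(B) -> (A=0 B=0 C=0)
Step 8: fill(B) -> (A=0 B=8 C=0)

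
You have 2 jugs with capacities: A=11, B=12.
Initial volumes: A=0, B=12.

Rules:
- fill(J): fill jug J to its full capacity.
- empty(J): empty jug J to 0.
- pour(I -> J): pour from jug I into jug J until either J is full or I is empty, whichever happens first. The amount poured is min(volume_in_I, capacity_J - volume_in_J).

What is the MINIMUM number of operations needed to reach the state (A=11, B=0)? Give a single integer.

Answer: 2

Derivation:
BFS from (A=0, B=12). One shortest path:
  1. fill(A) -> (A=11 B=12)
  2. empty(B) -> (A=11 B=0)
Reached target in 2 moves.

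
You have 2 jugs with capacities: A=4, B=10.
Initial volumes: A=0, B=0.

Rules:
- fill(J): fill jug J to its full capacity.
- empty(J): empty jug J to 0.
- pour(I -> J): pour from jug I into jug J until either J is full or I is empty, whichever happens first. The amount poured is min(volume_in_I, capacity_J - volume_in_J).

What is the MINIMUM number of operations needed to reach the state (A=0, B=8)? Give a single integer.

BFS from (A=0, B=0). One shortest path:
  1. fill(A) -> (A=4 B=0)
  2. pour(A -> B) -> (A=0 B=4)
  3. fill(A) -> (A=4 B=4)
  4. pour(A -> B) -> (A=0 B=8)
Reached target in 4 moves.

Answer: 4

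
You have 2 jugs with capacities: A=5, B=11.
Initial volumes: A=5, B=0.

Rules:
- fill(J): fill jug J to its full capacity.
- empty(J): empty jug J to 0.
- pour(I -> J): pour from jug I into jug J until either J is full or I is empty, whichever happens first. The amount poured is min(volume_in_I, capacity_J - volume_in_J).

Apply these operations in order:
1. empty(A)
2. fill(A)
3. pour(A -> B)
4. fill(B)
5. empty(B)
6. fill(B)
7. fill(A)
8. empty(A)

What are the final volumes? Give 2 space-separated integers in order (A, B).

Step 1: empty(A) -> (A=0 B=0)
Step 2: fill(A) -> (A=5 B=0)
Step 3: pour(A -> B) -> (A=0 B=5)
Step 4: fill(B) -> (A=0 B=11)
Step 5: empty(B) -> (A=0 B=0)
Step 6: fill(B) -> (A=0 B=11)
Step 7: fill(A) -> (A=5 B=11)
Step 8: empty(A) -> (A=0 B=11)

Answer: 0 11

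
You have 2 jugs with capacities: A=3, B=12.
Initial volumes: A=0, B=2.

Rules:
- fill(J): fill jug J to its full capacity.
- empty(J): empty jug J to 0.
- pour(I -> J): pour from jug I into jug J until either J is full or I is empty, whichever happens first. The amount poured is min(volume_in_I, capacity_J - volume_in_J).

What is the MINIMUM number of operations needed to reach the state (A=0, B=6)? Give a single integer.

BFS from (A=0, B=2). One shortest path:
  1. fill(A) -> (A=3 B=2)
  2. empty(B) -> (A=3 B=0)
  3. pour(A -> B) -> (A=0 B=3)
  4. fill(A) -> (A=3 B=3)
  5. pour(A -> B) -> (A=0 B=6)
Reached target in 5 moves.

Answer: 5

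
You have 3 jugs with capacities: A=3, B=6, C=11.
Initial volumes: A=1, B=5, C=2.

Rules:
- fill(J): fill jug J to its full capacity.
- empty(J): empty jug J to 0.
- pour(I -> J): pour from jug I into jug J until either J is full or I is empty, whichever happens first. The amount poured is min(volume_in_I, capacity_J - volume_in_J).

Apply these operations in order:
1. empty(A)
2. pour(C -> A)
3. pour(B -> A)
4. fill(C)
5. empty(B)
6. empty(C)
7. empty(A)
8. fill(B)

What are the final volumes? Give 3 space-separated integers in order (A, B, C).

Answer: 0 6 0

Derivation:
Step 1: empty(A) -> (A=0 B=5 C=2)
Step 2: pour(C -> A) -> (A=2 B=5 C=0)
Step 3: pour(B -> A) -> (A=3 B=4 C=0)
Step 4: fill(C) -> (A=3 B=4 C=11)
Step 5: empty(B) -> (A=3 B=0 C=11)
Step 6: empty(C) -> (A=3 B=0 C=0)
Step 7: empty(A) -> (A=0 B=0 C=0)
Step 8: fill(B) -> (A=0 B=6 C=0)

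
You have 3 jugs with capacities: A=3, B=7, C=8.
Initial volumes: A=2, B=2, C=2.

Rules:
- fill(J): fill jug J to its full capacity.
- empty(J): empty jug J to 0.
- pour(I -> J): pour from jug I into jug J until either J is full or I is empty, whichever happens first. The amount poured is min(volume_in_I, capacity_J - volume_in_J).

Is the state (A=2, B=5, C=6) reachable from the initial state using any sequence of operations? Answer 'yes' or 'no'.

Answer: no

Derivation:
BFS explored all 205 reachable states.
Reachable set includes: (0,0,0), (0,0,1), (0,0,2), (0,0,3), (0,0,4), (0,0,5), (0,0,6), (0,0,7), (0,0,8), (0,1,0), (0,1,1), (0,1,2) ...
Target (A=2, B=5, C=6) not in reachable set → no.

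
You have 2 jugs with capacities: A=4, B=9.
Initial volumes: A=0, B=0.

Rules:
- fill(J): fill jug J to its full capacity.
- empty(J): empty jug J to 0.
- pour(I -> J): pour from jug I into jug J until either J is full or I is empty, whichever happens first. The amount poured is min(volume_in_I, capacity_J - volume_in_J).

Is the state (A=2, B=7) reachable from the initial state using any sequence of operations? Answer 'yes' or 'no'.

BFS explored all 26 reachable states.
Reachable set includes: (0,0), (0,1), (0,2), (0,3), (0,4), (0,5), (0,6), (0,7), (0,8), (0,9), (1,0), (1,9) ...
Target (A=2, B=7) not in reachable set → no.

Answer: no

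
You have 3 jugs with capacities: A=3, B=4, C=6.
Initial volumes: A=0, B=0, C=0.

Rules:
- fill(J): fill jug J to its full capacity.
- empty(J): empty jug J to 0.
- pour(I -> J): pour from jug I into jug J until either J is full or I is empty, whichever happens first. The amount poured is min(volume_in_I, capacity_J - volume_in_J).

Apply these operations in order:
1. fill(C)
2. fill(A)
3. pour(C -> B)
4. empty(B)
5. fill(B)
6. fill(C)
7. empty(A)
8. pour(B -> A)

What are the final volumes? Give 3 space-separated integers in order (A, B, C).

Answer: 3 1 6

Derivation:
Step 1: fill(C) -> (A=0 B=0 C=6)
Step 2: fill(A) -> (A=3 B=0 C=6)
Step 3: pour(C -> B) -> (A=3 B=4 C=2)
Step 4: empty(B) -> (A=3 B=0 C=2)
Step 5: fill(B) -> (A=3 B=4 C=2)
Step 6: fill(C) -> (A=3 B=4 C=6)
Step 7: empty(A) -> (A=0 B=4 C=6)
Step 8: pour(B -> A) -> (A=3 B=1 C=6)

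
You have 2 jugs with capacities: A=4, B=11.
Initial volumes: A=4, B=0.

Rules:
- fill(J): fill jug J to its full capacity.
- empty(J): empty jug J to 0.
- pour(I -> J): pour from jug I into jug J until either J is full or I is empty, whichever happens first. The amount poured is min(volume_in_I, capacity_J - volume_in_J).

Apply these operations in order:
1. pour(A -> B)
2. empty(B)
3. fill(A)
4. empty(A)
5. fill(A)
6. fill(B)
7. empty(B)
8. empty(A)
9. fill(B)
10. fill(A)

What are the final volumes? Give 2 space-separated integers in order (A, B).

Answer: 4 11

Derivation:
Step 1: pour(A -> B) -> (A=0 B=4)
Step 2: empty(B) -> (A=0 B=0)
Step 3: fill(A) -> (A=4 B=0)
Step 4: empty(A) -> (A=0 B=0)
Step 5: fill(A) -> (A=4 B=0)
Step 6: fill(B) -> (A=4 B=11)
Step 7: empty(B) -> (A=4 B=0)
Step 8: empty(A) -> (A=0 B=0)
Step 9: fill(B) -> (A=0 B=11)
Step 10: fill(A) -> (A=4 B=11)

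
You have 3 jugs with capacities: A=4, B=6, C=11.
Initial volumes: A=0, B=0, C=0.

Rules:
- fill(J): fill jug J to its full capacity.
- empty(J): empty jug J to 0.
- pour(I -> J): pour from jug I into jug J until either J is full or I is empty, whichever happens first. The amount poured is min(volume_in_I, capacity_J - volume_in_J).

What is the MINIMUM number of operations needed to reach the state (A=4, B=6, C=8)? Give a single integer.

Answer: 6

Derivation:
BFS from (A=0, B=0, C=0). One shortest path:
  1. fill(A) -> (A=4 B=0 C=0)
  2. fill(B) -> (A=4 B=6 C=0)
  3. pour(A -> C) -> (A=0 B=6 C=4)
  4. fill(A) -> (A=4 B=6 C=4)
  5. pour(A -> C) -> (A=0 B=6 C=8)
  6. fill(A) -> (A=4 B=6 C=8)
Reached target in 6 moves.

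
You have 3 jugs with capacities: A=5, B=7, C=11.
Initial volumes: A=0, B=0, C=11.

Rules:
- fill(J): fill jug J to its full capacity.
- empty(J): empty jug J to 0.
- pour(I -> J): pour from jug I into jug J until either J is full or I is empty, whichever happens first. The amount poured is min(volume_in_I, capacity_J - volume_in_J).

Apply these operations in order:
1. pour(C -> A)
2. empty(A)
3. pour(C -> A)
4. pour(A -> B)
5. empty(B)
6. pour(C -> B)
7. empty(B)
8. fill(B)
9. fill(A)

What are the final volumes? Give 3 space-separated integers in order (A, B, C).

Answer: 5 7 0

Derivation:
Step 1: pour(C -> A) -> (A=5 B=0 C=6)
Step 2: empty(A) -> (A=0 B=0 C=6)
Step 3: pour(C -> A) -> (A=5 B=0 C=1)
Step 4: pour(A -> B) -> (A=0 B=5 C=1)
Step 5: empty(B) -> (A=0 B=0 C=1)
Step 6: pour(C -> B) -> (A=0 B=1 C=0)
Step 7: empty(B) -> (A=0 B=0 C=0)
Step 8: fill(B) -> (A=0 B=7 C=0)
Step 9: fill(A) -> (A=5 B=7 C=0)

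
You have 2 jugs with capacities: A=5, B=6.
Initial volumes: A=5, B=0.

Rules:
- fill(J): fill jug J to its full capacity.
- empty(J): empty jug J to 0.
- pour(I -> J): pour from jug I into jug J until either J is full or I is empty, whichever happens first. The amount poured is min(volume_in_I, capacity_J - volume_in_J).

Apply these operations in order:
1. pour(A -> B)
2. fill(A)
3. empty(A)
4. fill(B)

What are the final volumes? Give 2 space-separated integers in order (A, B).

Step 1: pour(A -> B) -> (A=0 B=5)
Step 2: fill(A) -> (A=5 B=5)
Step 3: empty(A) -> (A=0 B=5)
Step 4: fill(B) -> (A=0 B=6)

Answer: 0 6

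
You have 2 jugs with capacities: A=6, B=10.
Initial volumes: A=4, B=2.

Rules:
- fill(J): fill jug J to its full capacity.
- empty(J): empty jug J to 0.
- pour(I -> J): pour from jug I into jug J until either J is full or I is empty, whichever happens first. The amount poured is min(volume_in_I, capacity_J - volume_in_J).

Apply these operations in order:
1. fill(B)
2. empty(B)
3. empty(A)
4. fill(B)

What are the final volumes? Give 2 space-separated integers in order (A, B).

Answer: 0 10

Derivation:
Step 1: fill(B) -> (A=4 B=10)
Step 2: empty(B) -> (A=4 B=0)
Step 3: empty(A) -> (A=0 B=0)
Step 4: fill(B) -> (A=0 B=10)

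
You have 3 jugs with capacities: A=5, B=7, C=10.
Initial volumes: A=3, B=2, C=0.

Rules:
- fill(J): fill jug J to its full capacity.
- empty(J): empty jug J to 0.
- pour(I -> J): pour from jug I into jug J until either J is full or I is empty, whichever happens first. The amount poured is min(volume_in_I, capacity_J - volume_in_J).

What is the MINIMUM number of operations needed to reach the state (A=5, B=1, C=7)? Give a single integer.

Answer: 7

Derivation:
BFS from (A=3, B=2, C=0). One shortest path:
  1. empty(B) -> (A=3 B=0 C=0)
  2. pour(A -> B) -> (A=0 B=3 C=0)
  3. fill(A) -> (A=5 B=3 C=0)
  4. pour(A -> B) -> (A=1 B=7 C=0)
  5. pour(B -> C) -> (A=1 B=0 C=7)
  6. pour(A -> B) -> (A=0 B=1 C=7)
  7. fill(A) -> (A=5 B=1 C=7)
Reached target in 7 moves.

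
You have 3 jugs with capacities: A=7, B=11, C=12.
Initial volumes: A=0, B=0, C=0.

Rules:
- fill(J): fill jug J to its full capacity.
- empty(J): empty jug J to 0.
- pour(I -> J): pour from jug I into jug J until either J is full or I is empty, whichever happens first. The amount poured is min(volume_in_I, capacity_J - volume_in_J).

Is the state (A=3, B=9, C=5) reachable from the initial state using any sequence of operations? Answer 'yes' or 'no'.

BFS explored all 588 reachable states.
Reachable set includes: (0,0,0), (0,0,1), (0,0,2), (0,0,3), (0,0,4), (0,0,5), (0,0,6), (0,0,7), (0,0,8), (0,0,9), (0,0,10), (0,0,11) ...
Target (A=3, B=9, C=5) not in reachable set → no.

Answer: no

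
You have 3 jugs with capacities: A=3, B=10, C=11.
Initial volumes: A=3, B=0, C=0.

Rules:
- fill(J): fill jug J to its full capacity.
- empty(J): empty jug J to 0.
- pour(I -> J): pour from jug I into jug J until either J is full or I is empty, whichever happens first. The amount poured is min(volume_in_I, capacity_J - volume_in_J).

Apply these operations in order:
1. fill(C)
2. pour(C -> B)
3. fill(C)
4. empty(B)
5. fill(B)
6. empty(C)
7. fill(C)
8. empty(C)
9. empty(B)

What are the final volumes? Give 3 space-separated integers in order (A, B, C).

Step 1: fill(C) -> (A=3 B=0 C=11)
Step 2: pour(C -> B) -> (A=3 B=10 C=1)
Step 3: fill(C) -> (A=3 B=10 C=11)
Step 4: empty(B) -> (A=3 B=0 C=11)
Step 5: fill(B) -> (A=3 B=10 C=11)
Step 6: empty(C) -> (A=3 B=10 C=0)
Step 7: fill(C) -> (A=3 B=10 C=11)
Step 8: empty(C) -> (A=3 B=10 C=0)
Step 9: empty(B) -> (A=3 B=0 C=0)

Answer: 3 0 0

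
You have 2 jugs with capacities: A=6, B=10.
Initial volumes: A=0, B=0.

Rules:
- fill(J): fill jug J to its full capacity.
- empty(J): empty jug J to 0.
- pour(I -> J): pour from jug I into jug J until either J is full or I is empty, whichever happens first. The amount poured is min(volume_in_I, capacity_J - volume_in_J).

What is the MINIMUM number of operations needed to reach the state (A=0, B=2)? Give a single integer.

BFS from (A=0, B=0). One shortest path:
  1. fill(A) -> (A=6 B=0)
  2. pour(A -> B) -> (A=0 B=6)
  3. fill(A) -> (A=6 B=6)
  4. pour(A -> B) -> (A=2 B=10)
  5. empty(B) -> (A=2 B=0)
  6. pour(A -> B) -> (A=0 B=2)
Reached target in 6 moves.

Answer: 6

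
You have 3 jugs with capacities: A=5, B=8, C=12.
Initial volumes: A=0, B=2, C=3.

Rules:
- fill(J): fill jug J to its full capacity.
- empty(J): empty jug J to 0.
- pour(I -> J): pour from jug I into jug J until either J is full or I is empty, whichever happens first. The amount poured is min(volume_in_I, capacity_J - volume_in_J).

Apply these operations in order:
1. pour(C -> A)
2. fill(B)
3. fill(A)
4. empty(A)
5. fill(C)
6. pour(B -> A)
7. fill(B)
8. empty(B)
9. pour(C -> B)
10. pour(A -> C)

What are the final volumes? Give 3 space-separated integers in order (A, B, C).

Answer: 0 8 9

Derivation:
Step 1: pour(C -> A) -> (A=3 B=2 C=0)
Step 2: fill(B) -> (A=3 B=8 C=0)
Step 3: fill(A) -> (A=5 B=8 C=0)
Step 4: empty(A) -> (A=0 B=8 C=0)
Step 5: fill(C) -> (A=0 B=8 C=12)
Step 6: pour(B -> A) -> (A=5 B=3 C=12)
Step 7: fill(B) -> (A=5 B=8 C=12)
Step 8: empty(B) -> (A=5 B=0 C=12)
Step 9: pour(C -> B) -> (A=5 B=8 C=4)
Step 10: pour(A -> C) -> (A=0 B=8 C=9)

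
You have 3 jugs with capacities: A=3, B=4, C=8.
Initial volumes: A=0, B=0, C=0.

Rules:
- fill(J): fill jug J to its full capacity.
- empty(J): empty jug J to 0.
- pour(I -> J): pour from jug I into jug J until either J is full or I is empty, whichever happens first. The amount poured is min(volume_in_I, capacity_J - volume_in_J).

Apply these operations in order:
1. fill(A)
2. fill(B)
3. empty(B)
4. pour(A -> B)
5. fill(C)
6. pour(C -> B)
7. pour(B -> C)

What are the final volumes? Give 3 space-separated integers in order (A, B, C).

Step 1: fill(A) -> (A=3 B=0 C=0)
Step 2: fill(B) -> (A=3 B=4 C=0)
Step 3: empty(B) -> (A=3 B=0 C=0)
Step 4: pour(A -> B) -> (A=0 B=3 C=0)
Step 5: fill(C) -> (A=0 B=3 C=8)
Step 6: pour(C -> B) -> (A=0 B=4 C=7)
Step 7: pour(B -> C) -> (A=0 B=3 C=8)

Answer: 0 3 8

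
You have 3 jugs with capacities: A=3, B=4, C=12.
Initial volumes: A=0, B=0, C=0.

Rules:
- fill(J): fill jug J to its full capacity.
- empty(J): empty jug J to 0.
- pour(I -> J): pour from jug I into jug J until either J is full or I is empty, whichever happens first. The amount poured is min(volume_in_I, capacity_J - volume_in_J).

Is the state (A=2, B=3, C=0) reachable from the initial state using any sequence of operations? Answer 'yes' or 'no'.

BFS from (A=0, B=0, C=0):
  1. fill(A) -> (A=3 B=0 C=0)
  2. pour(A -> B) -> (A=0 B=3 C=0)
  3. fill(A) -> (A=3 B=3 C=0)
  4. pour(A -> C) -> (A=0 B=3 C=3)
  5. fill(A) -> (A=3 B=3 C=3)
  6. pour(A -> B) -> (A=2 B=4 C=3)
  7. empty(B) -> (A=2 B=0 C=3)
  8. pour(C -> B) -> (A=2 B=3 C=0)
Target reached → yes.

Answer: yes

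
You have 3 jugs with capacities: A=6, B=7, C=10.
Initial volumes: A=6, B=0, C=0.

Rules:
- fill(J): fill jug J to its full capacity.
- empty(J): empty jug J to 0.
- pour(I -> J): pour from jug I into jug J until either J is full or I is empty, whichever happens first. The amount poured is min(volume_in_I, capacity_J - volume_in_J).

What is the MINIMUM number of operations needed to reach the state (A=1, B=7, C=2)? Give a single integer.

BFS from (A=6, B=0, C=0). One shortest path:
  1. empty(A) -> (A=0 B=0 C=0)
  2. fill(C) -> (A=0 B=0 C=10)
  3. pour(C -> B) -> (A=0 B=7 C=3)
  4. pour(B -> A) -> (A=6 B=1 C=3)
  5. pour(A -> C) -> (A=0 B=1 C=9)
  6. pour(B -> A) -> (A=1 B=0 C=9)
  7. pour(C -> B) -> (A=1 B=7 C=2)
Reached target in 7 moves.

Answer: 7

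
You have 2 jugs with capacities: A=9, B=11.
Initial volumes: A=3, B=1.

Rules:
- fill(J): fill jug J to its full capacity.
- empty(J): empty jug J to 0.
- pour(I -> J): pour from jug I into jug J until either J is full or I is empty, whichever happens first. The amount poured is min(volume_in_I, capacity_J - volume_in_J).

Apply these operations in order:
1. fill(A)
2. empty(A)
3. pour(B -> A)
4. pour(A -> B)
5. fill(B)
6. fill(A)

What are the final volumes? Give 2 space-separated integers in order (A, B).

Answer: 9 11

Derivation:
Step 1: fill(A) -> (A=9 B=1)
Step 2: empty(A) -> (A=0 B=1)
Step 3: pour(B -> A) -> (A=1 B=0)
Step 4: pour(A -> B) -> (A=0 B=1)
Step 5: fill(B) -> (A=0 B=11)
Step 6: fill(A) -> (A=9 B=11)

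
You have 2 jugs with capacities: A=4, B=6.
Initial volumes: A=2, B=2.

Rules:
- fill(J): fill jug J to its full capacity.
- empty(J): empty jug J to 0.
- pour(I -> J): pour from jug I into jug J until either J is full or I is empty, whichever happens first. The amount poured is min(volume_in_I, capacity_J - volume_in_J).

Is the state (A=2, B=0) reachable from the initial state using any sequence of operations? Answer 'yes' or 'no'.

BFS from (A=2, B=2):
  1. empty(B) -> (A=2 B=0)
Target reached → yes.

Answer: yes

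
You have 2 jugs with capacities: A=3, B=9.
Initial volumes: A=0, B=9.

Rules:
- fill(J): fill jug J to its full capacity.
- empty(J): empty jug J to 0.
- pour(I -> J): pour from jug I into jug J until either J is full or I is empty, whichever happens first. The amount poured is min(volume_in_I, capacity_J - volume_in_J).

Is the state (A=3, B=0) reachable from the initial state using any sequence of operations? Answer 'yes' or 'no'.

Answer: yes

Derivation:
BFS from (A=0, B=9):
  1. fill(A) -> (A=3 B=9)
  2. empty(B) -> (A=3 B=0)
Target reached → yes.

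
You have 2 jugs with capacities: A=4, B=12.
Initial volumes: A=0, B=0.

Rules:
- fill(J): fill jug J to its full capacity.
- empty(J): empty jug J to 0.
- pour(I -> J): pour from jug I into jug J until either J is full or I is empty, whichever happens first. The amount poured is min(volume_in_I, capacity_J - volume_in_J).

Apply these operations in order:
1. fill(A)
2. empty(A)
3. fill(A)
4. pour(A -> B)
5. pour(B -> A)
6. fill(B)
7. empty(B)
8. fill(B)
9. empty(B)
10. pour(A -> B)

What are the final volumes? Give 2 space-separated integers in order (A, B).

Answer: 0 4

Derivation:
Step 1: fill(A) -> (A=4 B=0)
Step 2: empty(A) -> (A=0 B=0)
Step 3: fill(A) -> (A=4 B=0)
Step 4: pour(A -> B) -> (A=0 B=4)
Step 5: pour(B -> A) -> (A=4 B=0)
Step 6: fill(B) -> (A=4 B=12)
Step 7: empty(B) -> (A=4 B=0)
Step 8: fill(B) -> (A=4 B=12)
Step 9: empty(B) -> (A=4 B=0)
Step 10: pour(A -> B) -> (A=0 B=4)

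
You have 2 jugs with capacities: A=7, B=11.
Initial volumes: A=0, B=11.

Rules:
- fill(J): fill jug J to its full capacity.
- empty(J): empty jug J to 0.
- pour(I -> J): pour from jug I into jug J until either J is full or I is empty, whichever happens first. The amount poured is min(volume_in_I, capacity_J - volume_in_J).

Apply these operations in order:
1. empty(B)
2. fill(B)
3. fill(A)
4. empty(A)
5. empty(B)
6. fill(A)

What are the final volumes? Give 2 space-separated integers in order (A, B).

Step 1: empty(B) -> (A=0 B=0)
Step 2: fill(B) -> (A=0 B=11)
Step 3: fill(A) -> (A=7 B=11)
Step 4: empty(A) -> (A=0 B=11)
Step 5: empty(B) -> (A=0 B=0)
Step 6: fill(A) -> (A=7 B=0)

Answer: 7 0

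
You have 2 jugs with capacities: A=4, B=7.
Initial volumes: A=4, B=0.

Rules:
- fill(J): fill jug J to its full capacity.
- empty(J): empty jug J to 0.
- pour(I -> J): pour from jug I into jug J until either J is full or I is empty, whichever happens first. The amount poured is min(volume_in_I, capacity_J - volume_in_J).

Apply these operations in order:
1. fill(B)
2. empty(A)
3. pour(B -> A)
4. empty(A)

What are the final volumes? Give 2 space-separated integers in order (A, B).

Step 1: fill(B) -> (A=4 B=7)
Step 2: empty(A) -> (A=0 B=7)
Step 3: pour(B -> A) -> (A=4 B=3)
Step 4: empty(A) -> (A=0 B=3)

Answer: 0 3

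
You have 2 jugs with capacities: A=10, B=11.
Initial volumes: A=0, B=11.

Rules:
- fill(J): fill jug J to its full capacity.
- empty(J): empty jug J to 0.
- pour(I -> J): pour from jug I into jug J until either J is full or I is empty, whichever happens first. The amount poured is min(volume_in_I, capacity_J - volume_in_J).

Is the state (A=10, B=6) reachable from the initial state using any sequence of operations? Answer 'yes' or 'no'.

BFS from (A=0, B=11):
  1. fill(A) -> (A=10 B=11)
  2. empty(B) -> (A=10 B=0)
  3. pour(A -> B) -> (A=0 B=10)
  4. fill(A) -> (A=10 B=10)
  5. pour(A -> B) -> (A=9 B=11)
  6. empty(B) -> (A=9 B=0)
  7. pour(A -> B) -> (A=0 B=9)
  8. fill(A) -> (A=10 B=9)
  9. pour(A -> B) -> (A=8 B=11)
  10. empty(B) -> (A=8 B=0)
  11. pour(A -> B) -> (A=0 B=8)
  12. fill(A) -> (A=10 B=8)
  13. pour(A -> B) -> (A=7 B=11)
  14. empty(B) -> (A=7 B=0)
  15. pour(A -> B) -> (A=0 B=7)
  16. fill(A) -> (A=10 B=7)
  17. pour(A -> B) -> (A=6 B=11)
  18. empty(B) -> (A=6 B=0)
  19. pour(A -> B) -> (A=0 B=6)
  20. fill(A) -> (A=10 B=6)
Target reached → yes.

Answer: yes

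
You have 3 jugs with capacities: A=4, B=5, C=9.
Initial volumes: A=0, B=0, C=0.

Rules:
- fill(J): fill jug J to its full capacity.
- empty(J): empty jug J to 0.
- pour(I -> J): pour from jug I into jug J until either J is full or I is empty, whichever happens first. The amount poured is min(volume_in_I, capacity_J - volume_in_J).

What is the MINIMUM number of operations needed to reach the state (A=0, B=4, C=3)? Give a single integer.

Answer: 8

Derivation:
BFS from (A=0, B=0, C=0). One shortest path:
  1. fill(A) -> (A=4 B=0 C=0)
  2. pour(A -> B) -> (A=0 B=4 C=0)
  3. fill(A) -> (A=4 B=4 C=0)
  4. pour(A -> B) -> (A=3 B=5 C=0)
  5. empty(B) -> (A=3 B=0 C=0)
  6. pour(A -> C) -> (A=0 B=0 C=3)
  7. fill(A) -> (A=4 B=0 C=3)
  8. pour(A -> B) -> (A=0 B=4 C=3)
Reached target in 8 moves.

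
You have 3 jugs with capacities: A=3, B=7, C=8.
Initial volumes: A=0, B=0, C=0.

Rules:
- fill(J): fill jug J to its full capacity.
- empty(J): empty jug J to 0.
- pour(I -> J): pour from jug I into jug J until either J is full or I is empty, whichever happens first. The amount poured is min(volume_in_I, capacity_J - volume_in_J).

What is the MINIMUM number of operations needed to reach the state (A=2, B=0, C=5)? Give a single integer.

BFS from (A=0, B=0, C=0). One shortest path:
  1. fill(A) -> (A=3 B=0 C=0)
  2. fill(B) -> (A=3 B=7 C=0)
  3. pour(A -> C) -> (A=0 B=7 C=3)
  4. pour(B -> C) -> (A=0 B=2 C=8)
  5. pour(C -> A) -> (A=3 B=2 C=5)
  6. empty(A) -> (A=0 B=2 C=5)
  7. pour(B -> A) -> (A=2 B=0 C=5)
Reached target in 7 moves.

Answer: 7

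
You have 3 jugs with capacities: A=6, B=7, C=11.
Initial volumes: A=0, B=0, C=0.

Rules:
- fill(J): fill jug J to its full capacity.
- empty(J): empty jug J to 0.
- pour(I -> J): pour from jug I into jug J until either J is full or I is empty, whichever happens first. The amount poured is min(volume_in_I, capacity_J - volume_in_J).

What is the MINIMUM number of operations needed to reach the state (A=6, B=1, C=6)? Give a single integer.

Answer: 4

Derivation:
BFS from (A=0, B=0, C=0). One shortest path:
  1. fill(A) -> (A=6 B=0 C=0)
  2. fill(B) -> (A=6 B=7 C=0)
  3. pour(A -> C) -> (A=0 B=7 C=6)
  4. pour(B -> A) -> (A=6 B=1 C=6)
Reached target in 4 moves.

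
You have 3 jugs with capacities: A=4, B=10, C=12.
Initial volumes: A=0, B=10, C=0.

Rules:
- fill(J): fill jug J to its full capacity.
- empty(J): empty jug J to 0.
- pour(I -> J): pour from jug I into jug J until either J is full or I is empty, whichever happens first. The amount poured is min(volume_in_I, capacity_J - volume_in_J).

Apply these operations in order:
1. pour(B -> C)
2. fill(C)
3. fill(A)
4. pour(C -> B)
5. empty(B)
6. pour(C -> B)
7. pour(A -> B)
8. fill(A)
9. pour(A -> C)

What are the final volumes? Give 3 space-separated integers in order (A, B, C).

Step 1: pour(B -> C) -> (A=0 B=0 C=10)
Step 2: fill(C) -> (A=0 B=0 C=12)
Step 3: fill(A) -> (A=4 B=0 C=12)
Step 4: pour(C -> B) -> (A=4 B=10 C=2)
Step 5: empty(B) -> (A=4 B=0 C=2)
Step 6: pour(C -> B) -> (A=4 B=2 C=0)
Step 7: pour(A -> B) -> (A=0 B=6 C=0)
Step 8: fill(A) -> (A=4 B=6 C=0)
Step 9: pour(A -> C) -> (A=0 B=6 C=4)

Answer: 0 6 4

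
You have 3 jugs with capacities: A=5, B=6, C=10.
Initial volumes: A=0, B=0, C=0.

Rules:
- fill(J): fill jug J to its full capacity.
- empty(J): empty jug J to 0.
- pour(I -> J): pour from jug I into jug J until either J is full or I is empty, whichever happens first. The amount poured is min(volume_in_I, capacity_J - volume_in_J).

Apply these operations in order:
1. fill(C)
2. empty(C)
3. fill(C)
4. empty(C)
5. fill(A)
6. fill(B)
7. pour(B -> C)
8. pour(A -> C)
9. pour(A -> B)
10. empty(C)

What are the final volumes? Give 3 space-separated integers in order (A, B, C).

Answer: 0 1 0

Derivation:
Step 1: fill(C) -> (A=0 B=0 C=10)
Step 2: empty(C) -> (A=0 B=0 C=0)
Step 3: fill(C) -> (A=0 B=0 C=10)
Step 4: empty(C) -> (A=0 B=0 C=0)
Step 5: fill(A) -> (A=5 B=0 C=0)
Step 6: fill(B) -> (A=5 B=6 C=0)
Step 7: pour(B -> C) -> (A=5 B=0 C=6)
Step 8: pour(A -> C) -> (A=1 B=0 C=10)
Step 9: pour(A -> B) -> (A=0 B=1 C=10)
Step 10: empty(C) -> (A=0 B=1 C=0)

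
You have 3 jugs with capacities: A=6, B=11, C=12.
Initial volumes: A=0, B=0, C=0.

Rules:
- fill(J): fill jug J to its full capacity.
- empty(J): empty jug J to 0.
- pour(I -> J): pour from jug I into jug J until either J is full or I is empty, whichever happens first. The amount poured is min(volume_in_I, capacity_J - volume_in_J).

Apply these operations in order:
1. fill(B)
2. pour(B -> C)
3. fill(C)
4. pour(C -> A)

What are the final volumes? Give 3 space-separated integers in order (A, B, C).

Answer: 6 0 6

Derivation:
Step 1: fill(B) -> (A=0 B=11 C=0)
Step 2: pour(B -> C) -> (A=0 B=0 C=11)
Step 3: fill(C) -> (A=0 B=0 C=12)
Step 4: pour(C -> A) -> (A=6 B=0 C=6)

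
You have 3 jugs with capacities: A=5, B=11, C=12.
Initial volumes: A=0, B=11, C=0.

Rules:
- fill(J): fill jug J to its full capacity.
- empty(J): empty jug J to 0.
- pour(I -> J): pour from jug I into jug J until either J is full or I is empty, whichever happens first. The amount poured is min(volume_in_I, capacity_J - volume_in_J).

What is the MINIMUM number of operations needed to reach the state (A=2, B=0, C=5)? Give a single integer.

Answer: 8

Derivation:
BFS from (A=0, B=11, C=0). One shortest path:
  1. empty(B) -> (A=0 B=0 C=0)
  2. fill(C) -> (A=0 B=0 C=12)
  3. pour(C -> A) -> (A=5 B=0 C=7)
  4. empty(A) -> (A=0 B=0 C=7)
  5. pour(C -> A) -> (A=5 B=0 C=2)
  6. pour(A -> B) -> (A=0 B=5 C=2)
  7. pour(C -> A) -> (A=2 B=5 C=0)
  8. pour(B -> C) -> (A=2 B=0 C=5)
Reached target in 8 moves.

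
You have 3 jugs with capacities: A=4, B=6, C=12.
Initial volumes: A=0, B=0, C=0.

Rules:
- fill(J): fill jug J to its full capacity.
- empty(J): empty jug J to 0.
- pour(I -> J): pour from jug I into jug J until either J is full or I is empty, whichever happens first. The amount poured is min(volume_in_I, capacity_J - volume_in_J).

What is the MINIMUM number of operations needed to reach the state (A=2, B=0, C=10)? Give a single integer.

Answer: 5

Derivation:
BFS from (A=0, B=0, C=0). One shortest path:
  1. fill(C) -> (A=0 B=0 C=12)
  2. pour(C -> B) -> (A=0 B=6 C=6)
  3. pour(B -> A) -> (A=4 B=2 C=6)
  4. pour(A -> C) -> (A=0 B=2 C=10)
  5. pour(B -> A) -> (A=2 B=0 C=10)
Reached target in 5 moves.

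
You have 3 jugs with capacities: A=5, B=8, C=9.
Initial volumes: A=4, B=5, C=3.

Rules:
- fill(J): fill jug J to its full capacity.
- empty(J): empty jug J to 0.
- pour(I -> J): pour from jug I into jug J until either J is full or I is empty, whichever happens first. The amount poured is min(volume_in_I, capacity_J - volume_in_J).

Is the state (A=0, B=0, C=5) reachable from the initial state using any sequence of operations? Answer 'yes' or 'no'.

Answer: yes

Derivation:
BFS from (A=4, B=5, C=3):
  1. empty(A) -> (A=0 B=5 C=3)
  2. empty(C) -> (A=0 B=5 C=0)
  3. pour(B -> C) -> (A=0 B=0 C=5)
Target reached → yes.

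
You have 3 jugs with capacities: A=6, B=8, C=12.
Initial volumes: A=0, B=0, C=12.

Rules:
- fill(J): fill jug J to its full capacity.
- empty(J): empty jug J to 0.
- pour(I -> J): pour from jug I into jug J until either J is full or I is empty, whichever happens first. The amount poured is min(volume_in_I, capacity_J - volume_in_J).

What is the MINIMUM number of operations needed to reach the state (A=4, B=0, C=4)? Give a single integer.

BFS from (A=0, B=0, C=12). One shortest path:
  1. pour(C -> B) -> (A=0 B=8 C=4)
  2. empty(B) -> (A=0 B=0 C=4)
  3. pour(C -> A) -> (A=4 B=0 C=0)
  4. fill(C) -> (A=4 B=0 C=12)
  5. pour(C -> B) -> (A=4 B=8 C=4)
  6. empty(B) -> (A=4 B=0 C=4)
Reached target in 6 moves.

Answer: 6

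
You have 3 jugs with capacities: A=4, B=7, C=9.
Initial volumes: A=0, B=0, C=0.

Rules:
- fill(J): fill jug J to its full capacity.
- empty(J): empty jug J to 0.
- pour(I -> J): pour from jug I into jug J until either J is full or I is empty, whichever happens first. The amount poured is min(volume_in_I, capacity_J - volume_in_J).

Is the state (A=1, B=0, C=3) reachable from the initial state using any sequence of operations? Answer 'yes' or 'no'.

Answer: yes

Derivation:
BFS from (A=0, B=0, C=0):
  1. fill(A) -> (A=4 B=0 C=0)
  2. fill(B) -> (A=4 B=7 C=0)
  3. pour(B -> C) -> (A=4 B=0 C=7)
  4. pour(A -> B) -> (A=0 B=4 C=7)
  5. pour(C -> A) -> (A=4 B=4 C=3)
  6. pour(A -> B) -> (A=1 B=7 C=3)
  7. empty(B) -> (A=1 B=0 C=3)
Target reached → yes.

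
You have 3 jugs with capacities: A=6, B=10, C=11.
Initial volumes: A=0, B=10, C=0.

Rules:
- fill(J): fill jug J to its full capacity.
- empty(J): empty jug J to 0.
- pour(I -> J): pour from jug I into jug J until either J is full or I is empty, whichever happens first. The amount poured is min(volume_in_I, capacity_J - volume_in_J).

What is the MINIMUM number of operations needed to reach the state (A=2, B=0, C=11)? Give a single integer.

BFS from (A=0, B=10, C=0). One shortest path:
  1. fill(A) -> (A=6 B=10 C=0)
  2. empty(B) -> (A=6 B=0 C=0)
  3. fill(C) -> (A=6 B=0 C=11)
  4. pour(A -> B) -> (A=0 B=6 C=11)
  5. fill(A) -> (A=6 B=6 C=11)
  6. pour(A -> B) -> (A=2 B=10 C=11)
  7. empty(B) -> (A=2 B=0 C=11)
Reached target in 7 moves.

Answer: 7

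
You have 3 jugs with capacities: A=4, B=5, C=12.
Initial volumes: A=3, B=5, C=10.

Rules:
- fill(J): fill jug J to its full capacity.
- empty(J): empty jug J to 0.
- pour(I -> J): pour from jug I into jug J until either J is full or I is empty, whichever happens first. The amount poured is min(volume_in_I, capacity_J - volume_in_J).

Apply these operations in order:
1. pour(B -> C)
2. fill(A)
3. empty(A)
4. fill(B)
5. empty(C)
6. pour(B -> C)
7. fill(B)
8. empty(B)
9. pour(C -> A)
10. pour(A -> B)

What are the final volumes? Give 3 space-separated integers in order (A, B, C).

Answer: 0 4 1

Derivation:
Step 1: pour(B -> C) -> (A=3 B=3 C=12)
Step 2: fill(A) -> (A=4 B=3 C=12)
Step 3: empty(A) -> (A=0 B=3 C=12)
Step 4: fill(B) -> (A=0 B=5 C=12)
Step 5: empty(C) -> (A=0 B=5 C=0)
Step 6: pour(B -> C) -> (A=0 B=0 C=5)
Step 7: fill(B) -> (A=0 B=5 C=5)
Step 8: empty(B) -> (A=0 B=0 C=5)
Step 9: pour(C -> A) -> (A=4 B=0 C=1)
Step 10: pour(A -> B) -> (A=0 B=4 C=1)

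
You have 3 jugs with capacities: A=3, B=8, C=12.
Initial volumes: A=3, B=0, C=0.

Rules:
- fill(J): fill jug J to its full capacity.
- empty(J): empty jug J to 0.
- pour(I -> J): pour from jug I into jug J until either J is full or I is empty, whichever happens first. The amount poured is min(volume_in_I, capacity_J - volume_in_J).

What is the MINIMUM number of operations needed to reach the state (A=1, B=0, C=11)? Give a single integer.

BFS from (A=3, B=0, C=0). One shortest path:
  1. pour(A -> B) -> (A=0 B=3 C=0)
  2. fill(A) -> (A=3 B=3 C=0)
  3. pour(A -> B) -> (A=0 B=6 C=0)
  4. fill(A) -> (A=3 B=6 C=0)
  5. pour(A -> C) -> (A=0 B=6 C=3)
  6. fill(A) -> (A=3 B=6 C=3)
  7. pour(A -> B) -> (A=1 B=8 C=3)
  8. pour(B -> C) -> (A=1 B=0 C=11)
Reached target in 8 moves.

Answer: 8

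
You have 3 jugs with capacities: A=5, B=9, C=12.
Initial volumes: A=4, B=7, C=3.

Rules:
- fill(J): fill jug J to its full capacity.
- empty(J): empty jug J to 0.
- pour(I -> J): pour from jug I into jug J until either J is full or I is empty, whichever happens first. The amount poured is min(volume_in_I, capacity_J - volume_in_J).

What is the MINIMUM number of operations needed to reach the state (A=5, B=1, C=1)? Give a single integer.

Answer: 7

Derivation:
BFS from (A=4, B=7, C=3). One shortest path:
  1. pour(B -> A) -> (A=5 B=6 C=3)
  2. pour(A -> C) -> (A=0 B=6 C=8)
  3. fill(A) -> (A=5 B=6 C=8)
  4. pour(A -> C) -> (A=1 B=6 C=12)
  5. empty(C) -> (A=1 B=6 C=0)
  6. pour(A -> C) -> (A=0 B=6 C=1)
  7. pour(B -> A) -> (A=5 B=1 C=1)
Reached target in 7 moves.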